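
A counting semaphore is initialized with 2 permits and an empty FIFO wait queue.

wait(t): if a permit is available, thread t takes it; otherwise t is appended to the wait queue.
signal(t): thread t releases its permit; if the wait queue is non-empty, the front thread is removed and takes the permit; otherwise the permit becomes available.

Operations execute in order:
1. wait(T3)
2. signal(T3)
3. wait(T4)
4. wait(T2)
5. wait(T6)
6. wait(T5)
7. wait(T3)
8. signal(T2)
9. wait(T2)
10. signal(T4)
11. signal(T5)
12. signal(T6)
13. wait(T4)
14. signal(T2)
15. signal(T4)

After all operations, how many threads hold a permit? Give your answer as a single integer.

Step 1: wait(T3) -> count=1 queue=[] holders={T3}
Step 2: signal(T3) -> count=2 queue=[] holders={none}
Step 3: wait(T4) -> count=1 queue=[] holders={T4}
Step 4: wait(T2) -> count=0 queue=[] holders={T2,T4}
Step 5: wait(T6) -> count=0 queue=[T6] holders={T2,T4}
Step 6: wait(T5) -> count=0 queue=[T6,T5] holders={T2,T4}
Step 7: wait(T3) -> count=0 queue=[T6,T5,T3] holders={T2,T4}
Step 8: signal(T2) -> count=0 queue=[T5,T3] holders={T4,T6}
Step 9: wait(T2) -> count=0 queue=[T5,T3,T2] holders={T4,T6}
Step 10: signal(T4) -> count=0 queue=[T3,T2] holders={T5,T6}
Step 11: signal(T5) -> count=0 queue=[T2] holders={T3,T6}
Step 12: signal(T6) -> count=0 queue=[] holders={T2,T3}
Step 13: wait(T4) -> count=0 queue=[T4] holders={T2,T3}
Step 14: signal(T2) -> count=0 queue=[] holders={T3,T4}
Step 15: signal(T4) -> count=1 queue=[] holders={T3}
Final holders: {T3} -> 1 thread(s)

Answer: 1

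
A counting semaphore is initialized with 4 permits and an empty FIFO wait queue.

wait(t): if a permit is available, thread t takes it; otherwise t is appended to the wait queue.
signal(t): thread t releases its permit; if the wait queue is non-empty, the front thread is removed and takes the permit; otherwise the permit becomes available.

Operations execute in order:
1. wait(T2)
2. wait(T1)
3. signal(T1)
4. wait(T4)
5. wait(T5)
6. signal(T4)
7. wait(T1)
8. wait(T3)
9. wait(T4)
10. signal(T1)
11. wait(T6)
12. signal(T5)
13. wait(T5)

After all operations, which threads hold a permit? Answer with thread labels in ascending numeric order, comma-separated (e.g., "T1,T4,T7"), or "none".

Answer: T2,T3,T4,T6

Derivation:
Step 1: wait(T2) -> count=3 queue=[] holders={T2}
Step 2: wait(T1) -> count=2 queue=[] holders={T1,T2}
Step 3: signal(T1) -> count=3 queue=[] holders={T2}
Step 4: wait(T4) -> count=2 queue=[] holders={T2,T4}
Step 5: wait(T5) -> count=1 queue=[] holders={T2,T4,T5}
Step 6: signal(T4) -> count=2 queue=[] holders={T2,T5}
Step 7: wait(T1) -> count=1 queue=[] holders={T1,T2,T5}
Step 8: wait(T3) -> count=0 queue=[] holders={T1,T2,T3,T5}
Step 9: wait(T4) -> count=0 queue=[T4] holders={T1,T2,T3,T5}
Step 10: signal(T1) -> count=0 queue=[] holders={T2,T3,T4,T5}
Step 11: wait(T6) -> count=0 queue=[T6] holders={T2,T3,T4,T5}
Step 12: signal(T5) -> count=0 queue=[] holders={T2,T3,T4,T6}
Step 13: wait(T5) -> count=0 queue=[T5] holders={T2,T3,T4,T6}
Final holders: T2,T3,T4,T6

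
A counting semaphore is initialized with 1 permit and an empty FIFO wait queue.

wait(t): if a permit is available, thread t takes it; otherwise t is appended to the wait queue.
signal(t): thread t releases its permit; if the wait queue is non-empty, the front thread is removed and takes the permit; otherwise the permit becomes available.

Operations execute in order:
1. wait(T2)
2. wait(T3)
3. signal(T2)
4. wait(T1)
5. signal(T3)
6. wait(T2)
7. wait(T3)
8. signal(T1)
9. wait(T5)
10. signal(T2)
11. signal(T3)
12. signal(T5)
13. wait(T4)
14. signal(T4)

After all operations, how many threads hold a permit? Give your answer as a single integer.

Answer: 0

Derivation:
Step 1: wait(T2) -> count=0 queue=[] holders={T2}
Step 2: wait(T3) -> count=0 queue=[T3] holders={T2}
Step 3: signal(T2) -> count=0 queue=[] holders={T3}
Step 4: wait(T1) -> count=0 queue=[T1] holders={T3}
Step 5: signal(T3) -> count=0 queue=[] holders={T1}
Step 6: wait(T2) -> count=0 queue=[T2] holders={T1}
Step 7: wait(T3) -> count=0 queue=[T2,T3] holders={T1}
Step 8: signal(T1) -> count=0 queue=[T3] holders={T2}
Step 9: wait(T5) -> count=0 queue=[T3,T5] holders={T2}
Step 10: signal(T2) -> count=0 queue=[T5] holders={T3}
Step 11: signal(T3) -> count=0 queue=[] holders={T5}
Step 12: signal(T5) -> count=1 queue=[] holders={none}
Step 13: wait(T4) -> count=0 queue=[] holders={T4}
Step 14: signal(T4) -> count=1 queue=[] holders={none}
Final holders: {none} -> 0 thread(s)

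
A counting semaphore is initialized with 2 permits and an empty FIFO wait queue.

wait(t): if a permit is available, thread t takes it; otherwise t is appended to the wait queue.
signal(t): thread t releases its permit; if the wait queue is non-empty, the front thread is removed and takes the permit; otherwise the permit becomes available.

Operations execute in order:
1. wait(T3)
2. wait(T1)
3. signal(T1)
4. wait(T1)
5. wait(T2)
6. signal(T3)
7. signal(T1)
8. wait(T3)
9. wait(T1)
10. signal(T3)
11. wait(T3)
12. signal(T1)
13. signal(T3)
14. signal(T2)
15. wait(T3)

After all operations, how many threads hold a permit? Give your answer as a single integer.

Step 1: wait(T3) -> count=1 queue=[] holders={T3}
Step 2: wait(T1) -> count=0 queue=[] holders={T1,T3}
Step 3: signal(T1) -> count=1 queue=[] holders={T3}
Step 4: wait(T1) -> count=0 queue=[] holders={T1,T3}
Step 5: wait(T2) -> count=0 queue=[T2] holders={T1,T3}
Step 6: signal(T3) -> count=0 queue=[] holders={T1,T2}
Step 7: signal(T1) -> count=1 queue=[] holders={T2}
Step 8: wait(T3) -> count=0 queue=[] holders={T2,T3}
Step 9: wait(T1) -> count=0 queue=[T1] holders={T2,T3}
Step 10: signal(T3) -> count=0 queue=[] holders={T1,T2}
Step 11: wait(T3) -> count=0 queue=[T3] holders={T1,T2}
Step 12: signal(T1) -> count=0 queue=[] holders={T2,T3}
Step 13: signal(T3) -> count=1 queue=[] holders={T2}
Step 14: signal(T2) -> count=2 queue=[] holders={none}
Step 15: wait(T3) -> count=1 queue=[] holders={T3}
Final holders: {T3} -> 1 thread(s)

Answer: 1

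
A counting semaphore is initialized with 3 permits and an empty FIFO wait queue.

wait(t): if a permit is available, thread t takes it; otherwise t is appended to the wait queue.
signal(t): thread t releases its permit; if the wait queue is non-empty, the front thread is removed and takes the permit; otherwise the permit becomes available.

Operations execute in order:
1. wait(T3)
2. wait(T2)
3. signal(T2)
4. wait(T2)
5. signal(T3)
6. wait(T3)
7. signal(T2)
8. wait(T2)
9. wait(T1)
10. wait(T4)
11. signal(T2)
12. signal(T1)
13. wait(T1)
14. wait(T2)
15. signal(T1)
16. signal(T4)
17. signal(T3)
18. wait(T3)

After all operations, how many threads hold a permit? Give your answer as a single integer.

Answer: 2

Derivation:
Step 1: wait(T3) -> count=2 queue=[] holders={T3}
Step 2: wait(T2) -> count=1 queue=[] holders={T2,T3}
Step 3: signal(T2) -> count=2 queue=[] holders={T3}
Step 4: wait(T2) -> count=1 queue=[] holders={T2,T3}
Step 5: signal(T3) -> count=2 queue=[] holders={T2}
Step 6: wait(T3) -> count=1 queue=[] holders={T2,T3}
Step 7: signal(T2) -> count=2 queue=[] holders={T3}
Step 8: wait(T2) -> count=1 queue=[] holders={T2,T3}
Step 9: wait(T1) -> count=0 queue=[] holders={T1,T2,T3}
Step 10: wait(T4) -> count=0 queue=[T4] holders={T1,T2,T3}
Step 11: signal(T2) -> count=0 queue=[] holders={T1,T3,T4}
Step 12: signal(T1) -> count=1 queue=[] holders={T3,T4}
Step 13: wait(T1) -> count=0 queue=[] holders={T1,T3,T4}
Step 14: wait(T2) -> count=0 queue=[T2] holders={T1,T3,T4}
Step 15: signal(T1) -> count=0 queue=[] holders={T2,T3,T4}
Step 16: signal(T4) -> count=1 queue=[] holders={T2,T3}
Step 17: signal(T3) -> count=2 queue=[] holders={T2}
Step 18: wait(T3) -> count=1 queue=[] holders={T2,T3}
Final holders: {T2,T3} -> 2 thread(s)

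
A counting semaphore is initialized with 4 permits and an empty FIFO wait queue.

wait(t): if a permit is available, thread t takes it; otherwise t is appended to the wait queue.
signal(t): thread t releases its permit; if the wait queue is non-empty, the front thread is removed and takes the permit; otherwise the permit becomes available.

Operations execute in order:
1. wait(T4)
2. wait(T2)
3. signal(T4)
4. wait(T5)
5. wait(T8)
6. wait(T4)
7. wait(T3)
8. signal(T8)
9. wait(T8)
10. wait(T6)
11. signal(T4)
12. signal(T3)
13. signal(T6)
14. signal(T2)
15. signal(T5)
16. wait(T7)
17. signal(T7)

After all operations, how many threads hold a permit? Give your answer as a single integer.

Step 1: wait(T4) -> count=3 queue=[] holders={T4}
Step 2: wait(T2) -> count=2 queue=[] holders={T2,T4}
Step 3: signal(T4) -> count=3 queue=[] holders={T2}
Step 4: wait(T5) -> count=2 queue=[] holders={T2,T5}
Step 5: wait(T8) -> count=1 queue=[] holders={T2,T5,T8}
Step 6: wait(T4) -> count=0 queue=[] holders={T2,T4,T5,T8}
Step 7: wait(T3) -> count=0 queue=[T3] holders={T2,T4,T5,T8}
Step 8: signal(T8) -> count=0 queue=[] holders={T2,T3,T4,T5}
Step 9: wait(T8) -> count=0 queue=[T8] holders={T2,T3,T4,T5}
Step 10: wait(T6) -> count=0 queue=[T8,T6] holders={T2,T3,T4,T5}
Step 11: signal(T4) -> count=0 queue=[T6] holders={T2,T3,T5,T8}
Step 12: signal(T3) -> count=0 queue=[] holders={T2,T5,T6,T8}
Step 13: signal(T6) -> count=1 queue=[] holders={T2,T5,T8}
Step 14: signal(T2) -> count=2 queue=[] holders={T5,T8}
Step 15: signal(T5) -> count=3 queue=[] holders={T8}
Step 16: wait(T7) -> count=2 queue=[] holders={T7,T8}
Step 17: signal(T7) -> count=3 queue=[] holders={T8}
Final holders: {T8} -> 1 thread(s)

Answer: 1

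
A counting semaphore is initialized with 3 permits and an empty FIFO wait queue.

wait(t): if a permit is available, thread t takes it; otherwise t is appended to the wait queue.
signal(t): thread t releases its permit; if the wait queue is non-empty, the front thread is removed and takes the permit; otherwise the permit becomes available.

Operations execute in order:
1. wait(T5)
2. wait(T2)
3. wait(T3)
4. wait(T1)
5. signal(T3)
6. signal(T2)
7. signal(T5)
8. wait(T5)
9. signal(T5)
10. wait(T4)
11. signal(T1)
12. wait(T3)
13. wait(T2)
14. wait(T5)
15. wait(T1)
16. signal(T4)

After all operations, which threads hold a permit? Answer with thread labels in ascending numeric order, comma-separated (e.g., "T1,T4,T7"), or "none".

Step 1: wait(T5) -> count=2 queue=[] holders={T5}
Step 2: wait(T2) -> count=1 queue=[] holders={T2,T5}
Step 3: wait(T3) -> count=0 queue=[] holders={T2,T3,T5}
Step 4: wait(T1) -> count=0 queue=[T1] holders={T2,T3,T5}
Step 5: signal(T3) -> count=0 queue=[] holders={T1,T2,T5}
Step 6: signal(T2) -> count=1 queue=[] holders={T1,T5}
Step 7: signal(T5) -> count=2 queue=[] holders={T1}
Step 8: wait(T5) -> count=1 queue=[] holders={T1,T5}
Step 9: signal(T5) -> count=2 queue=[] holders={T1}
Step 10: wait(T4) -> count=1 queue=[] holders={T1,T4}
Step 11: signal(T1) -> count=2 queue=[] holders={T4}
Step 12: wait(T3) -> count=1 queue=[] holders={T3,T4}
Step 13: wait(T2) -> count=0 queue=[] holders={T2,T3,T4}
Step 14: wait(T5) -> count=0 queue=[T5] holders={T2,T3,T4}
Step 15: wait(T1) -> count=0 queue=[T5,T1] holders={T2,T3,T4}
Step 16: signal(T4) -> count=0 queue=[T1] holders={T2,T3,T5}
Final holders: T2,T3,T5

Answer: T2,T3,T5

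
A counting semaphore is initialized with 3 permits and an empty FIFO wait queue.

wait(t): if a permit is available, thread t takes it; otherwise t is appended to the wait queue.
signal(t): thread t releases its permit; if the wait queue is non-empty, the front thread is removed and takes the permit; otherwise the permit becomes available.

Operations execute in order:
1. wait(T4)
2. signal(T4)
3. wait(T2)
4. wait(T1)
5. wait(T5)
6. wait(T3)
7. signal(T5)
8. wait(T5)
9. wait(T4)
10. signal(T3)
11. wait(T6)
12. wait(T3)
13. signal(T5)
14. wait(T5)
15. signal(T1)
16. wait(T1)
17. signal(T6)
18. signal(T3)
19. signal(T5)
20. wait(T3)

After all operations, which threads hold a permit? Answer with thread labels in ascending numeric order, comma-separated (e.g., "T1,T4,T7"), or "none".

Step 1: wait(T4) -> count=2 queue=[] holders={T4}
Step 2: signal(T4) -> count=3 queue=[] holders={none}
Step 3: wait(T2) -> count=2 queue=[] holders={T2}
Step 4: wait(T1) -> count=1 queue=[] holders={T1,T2}
Step 5: wait(T5) -> count=0 queue=[] holders={T1,T2,T5}
Step 6: wait(T3) -> count=0 queue=[T3] holders={T1,T2,T5}
Step 7: signal(T5) -> count=0 queue=[] holders={T1,T2,T3}
Step 8: wait(T5) -> count=0 queue=[T5] holders={T1,T2,T3}
Step 9: wait(T4) -> count=0 queue=[T5,T4] holders={T1,T2,T3}
Step 10: signal(T3) -> count=0 queue=[T4] holders={T1,T2,T5}
Step 11: wait(T6) -> count=0 queue=[T4,T6] holders={T1,T2,T5}
Step 12: wait(T3) -> count=0 queue=[T4,T6,T3] holders={T1,T2,T5}
Step 13: signal(T5) -> count=0 queue=[T6,T3] holders={T1,T2,T4}
Step 14: wait(T5) -> count=0 queue=[T6,T3,T5] holders={T1,T2,T4}
Step 15: signal(T1) -> count=0 queue=[T3,T5] holders={T2,T4,T6}
Step 16: wait(T1) -> count=0 queue=[T3,T5,T1] holders={T2,T4,T6}
Step 17: signal(T6) -> count=0 queue=[T5,T1] holders={T2,T3,T4}
Step 18: signal(T3) -> count=0 queue=[T1] holders={T2,T4,T5}
Step 19: signal(T5) -> count=0 queue=[] holders={T1,T2,T4}
Step 20: wait(T3) -> count=0 queue=[T3] holders={T1,T2,T4}
Final holders: T1,T2,T4

Answer: T1,T2,T4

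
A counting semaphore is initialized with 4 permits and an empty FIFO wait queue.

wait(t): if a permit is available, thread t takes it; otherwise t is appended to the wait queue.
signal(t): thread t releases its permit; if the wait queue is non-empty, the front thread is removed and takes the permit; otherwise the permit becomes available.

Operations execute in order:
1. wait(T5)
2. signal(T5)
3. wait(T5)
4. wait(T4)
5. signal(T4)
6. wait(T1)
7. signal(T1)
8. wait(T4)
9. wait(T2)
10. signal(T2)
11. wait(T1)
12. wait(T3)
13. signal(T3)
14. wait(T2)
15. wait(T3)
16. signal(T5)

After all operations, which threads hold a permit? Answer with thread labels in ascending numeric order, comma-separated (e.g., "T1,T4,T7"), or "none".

Answer: T1,T2,T3,T4

Derivation:
Step 1: wait(T5) -> count=3 queue=[] holders={T5}
Step 2: signal(T5) -> count=4 queue=[] holders={none}
Step 3: wait(T5) -> count=3 queue=[] holders={T5}
Step 4: wait(T4) -> count=2 queue=[] holders={T4,T5}
Step 5: signal(T4) -> count=3 queue=[] holders={T5}
Step 6: wait(T1) -> count=2 queue=[] holders={T1,T5}
Step 7: signal(T1) -> count=3 queue=[] holders={T5}
Step 8: wait(T4) -> count=2 queue=[] holders={T4,T5}
Step 9: wait(T2) -> count=1 queue=[] holders={T2,T4,T5}
Step 10: signal(T2) -> count=2 queue=[] holders={T4,T5}
Step 11: wait(T1) -> count=1 queue=[] holders={T1,T4,T5}
Step 12: wait(T3) -> count=0 queue=[] holders={T1,T3,T4,T5}
Step 13: signal(T3) -> count=1 queue=[] holders={T1,T4,T5}
Step 14: wait(T2) -> count=0 queue=[] holders={T1,T2,T4,T5}
Step 15: wait(T3) -> count=0 queue=[T3] holders={T1,T2,T4,T5}
Step 16: signal(T5) -> count=0 queue=[] holders={T1,T2,T3,T4}
Final holders: T1,T2,T3,T4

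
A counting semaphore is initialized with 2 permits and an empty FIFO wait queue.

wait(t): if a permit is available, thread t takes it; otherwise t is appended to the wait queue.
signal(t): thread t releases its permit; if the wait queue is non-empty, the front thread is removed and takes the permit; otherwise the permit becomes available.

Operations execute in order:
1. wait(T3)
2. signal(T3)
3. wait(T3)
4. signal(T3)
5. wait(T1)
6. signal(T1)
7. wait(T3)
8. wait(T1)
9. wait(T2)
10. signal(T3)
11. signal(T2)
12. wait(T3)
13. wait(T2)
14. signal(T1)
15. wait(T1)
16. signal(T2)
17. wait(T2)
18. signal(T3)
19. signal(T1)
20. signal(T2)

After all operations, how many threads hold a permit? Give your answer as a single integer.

Answer: 0

Derivation:
Step 1: wait(T3) -> count=1 queue=[] holders={T3}
Step 2: signal(T3) -> count=2 queue=[] holders={none}
Step 3: wait(T3) -> count=1 queue=[] holders={T3}
Step 4: signal(T3) -> count=2 queue=[] holders={none}
Step 5: wait(T1) -> count=1 queue=[] holders={T1}
Step 6: signal(T1) -> count=2 queue=[] holders={none}
Step 7: wait(T3) -> count=1 queue=[] holders={T3}
Step 8: wait(T1) -> count=0 queue=[] holders={T1,T3}
Step 9: wait(T2) -> count=0 queue=[T2] holders={T1,T3}
Step 10: signal(T3) -> count=0 queue=[] holders={T1,T2}
Step 11: signal(T2) -> count=1 queue=[] holders={T1}
Step 12: wait(T3) -> count=0 queue=[] holders={T1,T3}
Step 13: wait(T2) -> count=0 queue=[T2] holders={T1,T3}
Step 14: signal(T1) -> count=0 queue=[] holders={T2,T3}
Step 15: wait(T1) -> count=0 queue=[T1] holders={T2,T3}
Step 16: signal(T2) -> count=0 queue=[] holders={T1,T3}
Step 17: wait(T2) -> count=0 queue=[T2] holders={T1,T3}
Step 18: signal(T3) -> count=0 queue=[] holders={T1,T2}
Step 19: signal(T1) -> count=1 queue=[] holders={T2}
Step 20: signal(T2) -> count=2 queue=[] holders={none}
Final holders: {none} -> 0 thread(s)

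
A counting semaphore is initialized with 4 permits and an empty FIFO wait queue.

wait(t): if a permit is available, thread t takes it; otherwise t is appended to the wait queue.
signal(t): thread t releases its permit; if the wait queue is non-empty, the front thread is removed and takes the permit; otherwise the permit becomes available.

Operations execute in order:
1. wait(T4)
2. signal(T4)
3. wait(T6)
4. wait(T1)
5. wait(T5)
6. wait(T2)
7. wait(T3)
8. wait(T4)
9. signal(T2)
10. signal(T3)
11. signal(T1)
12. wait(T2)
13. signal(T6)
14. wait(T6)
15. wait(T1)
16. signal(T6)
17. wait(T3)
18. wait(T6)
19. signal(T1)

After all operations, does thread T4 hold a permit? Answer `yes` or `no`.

Step 1: wait(T4) -> count=3 queue=[] holders={T4}
Step 2: signal(T4) -> count=4 queue=[] holders={none}
Step 3: wait(T6) -> count=3 queue=[] holders={T6}
Step 4: wait(T1) -> count=2 queue=[] holders={T1,T6}
Step 5: wait(T5) -> count=1 queue=[] holders={T1,T5,T6}
Step 6: wait(T2) -> count=0 queue=[] holders={T1,T2,T5,T6}
Step 7: wait(T3) -> count=0 queue=[T3] holders={T1,T2,T5,T6}
Step 8: wait(T4) -> count=0 queue=[T3,T4] holders={T1,T2,T5,T6}
Step 9: signal(T2) -> count=0 queue=[T4] holders={T1,T3,T5,T6}
Step 10: signal(T3) -> count=0 queue=[] holders={T1,T4,T5,T6}
Step 11: signal(T1) -> count=1 queue=[] holders={T4,T5,T6}
Step 12: wait(T2) -> count=0 queue=[] holders={T2,T4,T5,T6}
Step 13: signal(T6) -> count=1 queue=[] holders={T2,T4,T5}
Step 14: wait(T6) -> count=0 queue=[] holders={T2,T4,T5,T6}
Step 15: wait(T1) -> count=0 queue=[T1] holders={T2,T4,T5,T6}
Step 16: signal(T6) -> count=0 queue=[] holders={T1,T2,T4,T5}
Step 17: wait(T3) -> count=0 queue=[T3] holders={T1,T2,T4,T5}
Step 18: wait(T6) -> count=0 queue=[T3,T6] holders={T1,T2,T4,T5}
Step 19: signal(T1) -> count=0 queue=[T6] holders={T2,T3,T4,T5}
Final holders: {T2,T3,T4,T5} -> T4 in holders

Answer: yes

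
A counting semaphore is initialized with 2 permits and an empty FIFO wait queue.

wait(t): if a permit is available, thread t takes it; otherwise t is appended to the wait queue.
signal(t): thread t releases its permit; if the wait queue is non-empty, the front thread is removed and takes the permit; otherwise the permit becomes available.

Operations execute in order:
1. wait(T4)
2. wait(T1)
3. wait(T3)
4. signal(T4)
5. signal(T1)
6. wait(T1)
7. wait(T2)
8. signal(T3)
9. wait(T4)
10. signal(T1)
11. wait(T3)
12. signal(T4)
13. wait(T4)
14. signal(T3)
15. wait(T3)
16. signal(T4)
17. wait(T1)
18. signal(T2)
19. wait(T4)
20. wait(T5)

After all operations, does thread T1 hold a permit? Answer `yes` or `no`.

Answer: yes

Derivation:
Step 1: wait(T4) -> count=1 queue=[] holders={T4}
Step 2: wait(T1) -> count=0 queue=[] holders={T1,T4}
Step 3: wait(T3) -> count=0 queue=[T3] holders={T1,T4}
Step 4: signal(T4) -> count=0 queue=[] holders={T1,T3}
Step 5: signal(T1) -> count=1 queue=[] holders={T3}
Step 6: wait(T1) -> count=0 queue=[] holders={T1,T3}
Step 7: wait(T2) -> count=0 queue=[T2] holders={T1,T3}
Step 8: signal(T3) -> count=0 queue=[] holders={T1,T2}
Step 9: wait(T4) -> count=0 queue=[T4] holders={T1,T2}
Step 10: signal(T1) -> count=0 queue=[] holders={T2,T4}
Step 11: wait(T3) -> count=0 queue=[T3] holders={T2,T4}
Step 12: signal(T4) -> count=0 queue=[] holders={T2,T3}
Step 13: wait(T4) -> count=0 queue=[T4] holders={T2,T3}
Step 14: signal(T3) -> count=0 queue=[] holders={T2,T4}
Step 15: wait(T3) -> count=0 queue=[T3] holders={T2,T4}
Step 16: signal(T4) -> count=0 queue=[] holders={T2,T3}
Step 17: wait(T1) -> count=0 queue=[T1] holders={T2,T3}
Step 18: signal(T2) -> count=0 queue=[] holders={T1,T3}
Step 19: wait(T4) -> count=0 queue=[T4] holders={T1,T3}
Step 20: wait(T5) -> count=0 queue=[T4,T5] holders={T1,T3}
Final holders: {T1,T3} -> T1 in holders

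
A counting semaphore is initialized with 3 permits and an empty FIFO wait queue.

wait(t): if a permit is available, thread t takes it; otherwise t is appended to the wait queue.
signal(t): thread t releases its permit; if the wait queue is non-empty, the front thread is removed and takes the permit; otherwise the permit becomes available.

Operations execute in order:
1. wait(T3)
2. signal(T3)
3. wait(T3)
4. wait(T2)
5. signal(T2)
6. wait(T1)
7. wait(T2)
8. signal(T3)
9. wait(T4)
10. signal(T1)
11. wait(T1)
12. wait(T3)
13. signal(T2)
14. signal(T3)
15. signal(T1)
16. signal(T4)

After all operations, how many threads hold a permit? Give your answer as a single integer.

Answer: 0

Derivation:
Step 1: wait(T3) -> count=2 queue=[] holders={T3}
Step 2: signal(T3) -> count=3 queue=[] holders={none}
Step 3: wait(T3) -> count=2 queue=[] holders={T3}
Step 4: wait(T2) -> count=1 queue=[] holders={T2,T3}
Step 5: signal(T2) -> count=2 queue=[] holders={T3}
Step 6: wait(T1) -> count=1 queue=[] holders={T1,T3}
Step 7: wait(T2) -> count=0 queue=[] holders={T1,T2,T3}
Step 8: signal(T3) -> count=1 queue=[] holders={T1,T2}
Step 9: wait(T4) -> count=0 queue=[] holders={T1,T2,T4}
Step 10: signal(T1) -> count=1 queue=[] holders={T2,T4}
Step 11: wait(T1) -> count=0 queue=[] holders={T1,T2,T4}
Step 12: wait(T3) -> count=0 queue=[T3] holders={T1,T2,T4}
Step 13: signal(T2) -> count=0 queue=[] holders={T1,T3,T4}
Step 14: signal(T3) -> count=1 queue=[] holders={T1,T4}
Step 15: signal(T1) -> count=2 queue=[] holders={T4}
Step 16: signal(T4) -> count=3 queue=[] holders={none}
Final holders: {none} -> 0 thread(s)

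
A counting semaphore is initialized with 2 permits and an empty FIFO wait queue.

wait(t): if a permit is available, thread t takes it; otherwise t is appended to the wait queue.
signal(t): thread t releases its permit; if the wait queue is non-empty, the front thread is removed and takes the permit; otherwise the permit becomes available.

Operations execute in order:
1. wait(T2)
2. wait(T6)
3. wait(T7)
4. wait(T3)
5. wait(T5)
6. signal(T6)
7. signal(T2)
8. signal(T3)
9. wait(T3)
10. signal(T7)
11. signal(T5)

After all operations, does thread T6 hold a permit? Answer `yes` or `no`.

Step 1: wait(T2) -> count=1 queue=[] holders={T2}
Step 2: wait(T6) -> count=0 queue=[] holders={T2,T6}
Step 3: wait(T7) -> count=0 queue=[T7] holders={T2,T6}
Step 4: wait(T3) -> count=0 queue=[T7,T3] holders={T2,T6}
Step 5: wait(T5) -> count=0 queue=[T7,T3,T5] holders={T2,T6}
Step 6: signal(T6) -> count=0 queue=[T3,T5] holders={T2,T7}
Step 7: signal(T2) -> count=0 queue=[T5] holders={T3,T7}
Step 8: signal(T3) -> count=0 queue=[] holders={T5,T7}
Step 9: wait(T3) -> count=0 queue=[T3] holders={T5,T7}
Step 10: signal(T7) -> count=0 queue=[] holders={T3,T5}
Step 11: signal(T5) -> count=1 queue=[] holders={T3}
Final holders: {T3} -> T6 not in holders

Answer: no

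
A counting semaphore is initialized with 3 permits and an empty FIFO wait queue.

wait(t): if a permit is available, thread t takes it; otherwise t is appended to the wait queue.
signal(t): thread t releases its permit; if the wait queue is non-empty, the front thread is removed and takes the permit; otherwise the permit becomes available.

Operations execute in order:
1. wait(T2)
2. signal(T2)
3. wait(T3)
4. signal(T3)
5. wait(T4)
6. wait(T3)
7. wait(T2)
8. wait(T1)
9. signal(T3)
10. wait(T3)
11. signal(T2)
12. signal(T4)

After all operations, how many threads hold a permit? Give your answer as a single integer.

Step 1: wait(T2) -> count=2 queue=[] holders={T2}
Step 2: signal(T2) -> count=3 queue=[] holders={none}
Step 3: wait(T3) -> count=2 queue=[] holders={T3}
Step 4: signal(T3) -> count=3 queue=[] holders={none}
Step 5: wait(T4) -> count=2 queue=[] holders={T4}
Step 6: wait(T3) -> count=1 queue=[] holders={T3,T4}
Step 7: wait(T2) -> count=0 queue=[] holders={T2,T3,T4}
Step 8: wait(T1) -> count=0 queue=[T1] holders={T2,T3,T4}
Step 9: signal(T3) -> count=0 queue=[] holders={T1,T2,T4}
Step 10: wait(T3) -> count=0 queue=[T3] holders={T1,T2,T4}
Step 11: signal(T2) -> count=0 queue=[] holders={T1,T3,T4}
Step 12: signal(T4) -> count=1 queue=[] holders={T1,T3}
Final holders: {T1,T3} -> 2 thread(s)

Answer: 2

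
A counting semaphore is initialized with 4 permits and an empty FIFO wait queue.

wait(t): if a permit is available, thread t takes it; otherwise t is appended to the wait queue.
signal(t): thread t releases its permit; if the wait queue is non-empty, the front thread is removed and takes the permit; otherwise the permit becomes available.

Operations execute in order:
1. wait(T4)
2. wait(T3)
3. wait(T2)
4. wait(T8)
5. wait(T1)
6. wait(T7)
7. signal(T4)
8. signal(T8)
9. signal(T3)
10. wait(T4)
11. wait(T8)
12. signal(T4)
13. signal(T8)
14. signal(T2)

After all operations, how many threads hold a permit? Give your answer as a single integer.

Answer: 2

Derivation:
Step 1: wait(T4) -> count=3 queue=[] holders={T4}
Step 2: wait(T3) -> count=2 queue=[] holders={T3,T4}
Step 3: wait(T2) -> count=1 queue=[] holders={T2,T3,T4}
Step 4: wait(T8) -> count=0 queue=[] holders={T2,T3,T4,T8}
Step 5: wait(T1) -> count=0 queue=[T1] holders={T2,T3,T4,T8}
Step 6: wait(T7) -> count=0 queue=[T1,T7] holders={T2,T3,T4,T8}
Step 7: signal(T4) -> count=0 queue=[T7] holders={T1,T2,T3,T8}
Step 8: signal(T8) -> count=0 queue=[] holders={T1,T2,T3,T7}
Step 9: signal(T3) -> count=1 queue=[] holders={T1,T2,T7}
Step 10: wait(T4) -> count=0 queue=[] holders={T1,T2,T4,T7}
Step 11: wait(T8) -> count=0 queue=[T8] holders={T1,T2,T4,T7}
Step 12: signal(T4) -> count=0 queue=[] holders={T1,T2,T7,T8}
Step 13: signal(T8) -> count=1 queue=[] holders={T1,T2,T7}
Step 14: signal(T2) -> count=2 queue=[] holders={T1,T7}
Final holders: {T1,T7} -> 2 thread(s)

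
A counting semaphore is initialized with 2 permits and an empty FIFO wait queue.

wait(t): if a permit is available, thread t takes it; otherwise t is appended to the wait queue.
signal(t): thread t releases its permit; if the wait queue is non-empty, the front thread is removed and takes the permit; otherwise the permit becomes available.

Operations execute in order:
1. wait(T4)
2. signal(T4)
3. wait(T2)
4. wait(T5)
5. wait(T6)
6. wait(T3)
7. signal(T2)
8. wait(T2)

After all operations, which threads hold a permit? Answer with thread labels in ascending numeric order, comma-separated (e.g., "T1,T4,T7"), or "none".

Answer: T5,T6

Derivation:
Step 1: wait(T4) -> count=1 queue=[] holders={T4}
Step 2: signal(T4) -> count=2 queue=[] holders={none}
Step 3: wait(T2) -> count=1 queue=[] holders={T2}
Step 4: wait(T5) -> count=0 queue=[] holders={T2,T5}
Step 5: wait(T6) -> count=0 queue=[T6] holders={T2,T5}
Step 6: wait(T3) -> count=0 queue=[T6,T3] holders={T2,T5}
Step 7: signal(T2) -> count=0 queue=[T3] holders={T5,T6}
Step 8: wait(T2) -> count=0 queue=[T3,T2] holders={T5,T6}
Final holders: T5,T6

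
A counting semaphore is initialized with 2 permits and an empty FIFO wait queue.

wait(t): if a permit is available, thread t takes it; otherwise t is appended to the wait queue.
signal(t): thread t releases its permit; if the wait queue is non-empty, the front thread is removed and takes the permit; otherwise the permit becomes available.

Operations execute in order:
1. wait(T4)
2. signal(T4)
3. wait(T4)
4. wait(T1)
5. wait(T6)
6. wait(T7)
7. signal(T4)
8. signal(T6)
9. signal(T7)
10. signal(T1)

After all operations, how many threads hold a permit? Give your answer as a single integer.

Answer: 0

Derivation:
Step 1: wait(T4) -> count=1 queue=[] holders={T4}
Step 2: signal(T4) -> count=2 queue=[] holders={none}
Step 3: wait(T4) -> count=1 queue=[] holders={T4}
Step 4: wait(T1) -> count=0 queue=[] holders={T1,T4}
Step 5: wait(T6) -> count=0 queue=[T6] holders={T1,T4}
Step 6: wait(T7) -> count=0 queue=[T6,T7] holders={T1,T4}
Step 7: signal(T4) -> count=0 queue=[T7] holders={T1,T6}
Step 8: signal(T6) -> count=0 queue=[] holders={T1,T7}
Step 9: signal(T7) -> count=1 queue=[] holders={T1}
Step 10: signal(T1) -> count=2 queue=[] holders={none}
Final holders: {none} -> 0 thread(s)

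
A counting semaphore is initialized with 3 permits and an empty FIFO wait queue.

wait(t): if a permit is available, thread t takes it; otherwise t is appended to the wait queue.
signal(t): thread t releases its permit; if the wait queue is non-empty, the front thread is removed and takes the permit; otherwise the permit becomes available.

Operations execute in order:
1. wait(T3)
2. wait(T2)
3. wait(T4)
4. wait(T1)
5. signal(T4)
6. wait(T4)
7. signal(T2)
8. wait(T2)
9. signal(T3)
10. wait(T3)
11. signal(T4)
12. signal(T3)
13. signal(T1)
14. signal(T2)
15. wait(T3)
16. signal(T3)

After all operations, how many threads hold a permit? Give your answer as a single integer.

Step 1: wait(T3) -> count=2 queue=[] holders={T3}
Step 2: wait(T2) -> count=1 queue=[] holders={T2,T3}
Step 3: wait(T4) -> count=0 queue=[] holders={T2,T3,T4}
Step 4: wait(T1) -> count=0 queue=[T1] holders={T2,T3,T4}
Step 5: signal(T4) -> count=0 queue=[] holders={T1,T2,T3}
Step 6: wait(T4) -> count=0 queue=[T4] holders={T1,T2,T3}
Step 7: signal(T2) -> count=0 queue=[] holders={T1,T3,T4}
Step 8: wait(T2) -> count=0 queue=[T2] holders={T1,T3,T4}
Step 9: signal(T3) -> count=0 queue=[] holders={T1,T2,T4}
Step 10: wait(T3) -> count=0 queue=[T3] holders={T1,T2,T4}
Step 11: signal(T4) -> count=0 queue=[] holders={T1,T2,T3}
Step 12: signal(T3) -> count=1 queue=[] holders={T1,T2}
Step 13: signal(T1) -> count=2 queue=[] holders={T2}
Step 14: signal(T2) -> count=3 queue=[] holders={none}
Step 15: wait(T3) -> count=2 queue=[] holders={T3}
Step 16: signal(T3) -> count=3 queue=[] holders={none}
Final holders: {none} -> 0 thread(s)

Answer: 0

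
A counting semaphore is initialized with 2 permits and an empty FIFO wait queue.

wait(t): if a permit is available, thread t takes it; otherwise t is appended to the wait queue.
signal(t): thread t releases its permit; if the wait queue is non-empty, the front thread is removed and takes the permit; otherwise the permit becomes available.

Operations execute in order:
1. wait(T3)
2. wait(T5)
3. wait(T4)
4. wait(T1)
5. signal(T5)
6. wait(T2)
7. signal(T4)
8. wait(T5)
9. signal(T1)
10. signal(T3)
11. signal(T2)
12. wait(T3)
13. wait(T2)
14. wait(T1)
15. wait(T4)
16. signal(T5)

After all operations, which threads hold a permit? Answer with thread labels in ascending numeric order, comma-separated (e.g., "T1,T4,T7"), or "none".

Step 1: wait(T3) -> count=1 queue=[] holders={T3}
Step 2: wait(T5) -> count=0 queue=[] holders={T3,T5}
Step 3: wait(T4) -> count=0 queue=[T4] holders={T3,T5}
Step 4: wait(T1) -> count=0 queue=[T4,T1] holders={T3,T5}
Step 5: signal(T5) -> count=0 queue=[T1] holders={T3,T4}
Step 6: wait(T2) -> count=0 queue=[T1,T2] holders={T3,T4}
Step 7: signal(T4) -> count=0 queue=[T2] holders={T1,T3}
Step 8: wait(T5) -> count=0 queue=[T2,T5] holders={T1,T3}
Step 9: signal(T1) -> count=0 queue=[T5] holders={T2,T3}
Step 10: signal(T3) -> count=0 queue=[] holders={T2,T5}
Step 11: signal(T2) -> count=1 queue=[] holders={T5}
Step 12: wait(T3) -> count=0 queue=[] holders={T3,T5}
Step 13: wait(T2) -> count=0 queue=[T2] holders={T3,T5}
Step 14: wait(T1) -> count=0 queue=[T2,T1] holders={T3,T5}
Step 15: wait(T4) -> count=0 queue=[T2,T1,T4] holders={T3,T5}
Step 16: signal(T5) -> count=0 queue=[T1,T4] holders={T2,T3}
Final holders: T2,T3

Answer: T2,T3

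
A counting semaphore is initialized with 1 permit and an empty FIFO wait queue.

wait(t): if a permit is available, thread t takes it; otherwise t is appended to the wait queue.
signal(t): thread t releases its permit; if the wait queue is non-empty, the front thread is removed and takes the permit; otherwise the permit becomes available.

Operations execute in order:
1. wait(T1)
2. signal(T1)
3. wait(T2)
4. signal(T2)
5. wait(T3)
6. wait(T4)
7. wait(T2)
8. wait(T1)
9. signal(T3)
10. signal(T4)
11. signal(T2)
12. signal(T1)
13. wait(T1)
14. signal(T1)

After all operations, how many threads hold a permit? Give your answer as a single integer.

Step 1: wait(T1) -> count=0 queue=[] holders={T1}
Step 2: signal(T1) -> count=1 queue=[] holders={none}
Step 3: wait(T2) -> count=0 queue=[] holders={T2}
Step 4: signal(T2) -> count=1 queue=[] holders={none}
Step 5: wait(T3) -> count=0 queue=[] holders={T3}
Step 6: wait(T4) -> count=0 queue=[T4] holders={T3}
Step 7: wait(T2) -> count=0 queue=[T4,T2] holders={T3}
Step 8: wait(T1) -> count=0 queue=[T4,T2,T1] holders={T3}
Step 9: signal(T3) -> count=0 queue=[T2,T1] holders={T4}
Step 10: signal(T4) -> count=0 queue=[T1] holders={T2}
Step 11: signal(T2) -> count=0 queue=[] holders={T1}
Step 12: signal(T1) -> count=1 queue=[] holders={none}
Step 13: wait(T1) -> count=0 queue=[] holders={T1}
Step 14: signal(T1) -> count=1 queue=[] holders={none}
Final holders: {none} -> 0 thread(s)

Answer: 0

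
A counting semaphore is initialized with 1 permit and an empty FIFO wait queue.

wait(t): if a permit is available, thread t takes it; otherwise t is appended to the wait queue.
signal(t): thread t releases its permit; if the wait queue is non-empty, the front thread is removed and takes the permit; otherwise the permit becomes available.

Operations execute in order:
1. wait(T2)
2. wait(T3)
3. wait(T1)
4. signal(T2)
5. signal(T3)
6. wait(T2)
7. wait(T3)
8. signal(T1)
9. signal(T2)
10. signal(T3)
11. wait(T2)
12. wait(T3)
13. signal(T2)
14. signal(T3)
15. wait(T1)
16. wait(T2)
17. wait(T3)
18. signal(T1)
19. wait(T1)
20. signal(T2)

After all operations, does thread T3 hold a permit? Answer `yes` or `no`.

Step 1: wait(T2) -> count=0 queue=[] holders={T2}
Step 2: wait(T3) -> count=0 queue=[T3] holders={T2}
Step 3: wait(T1) -> count=0 queue=[T3,T1] holders={T2}
Step 4: signal(T2) -> count=0 queue=[T1] holders={T3}
Step 5: signal(T3) -> count=0 queue=[] holders={T1}
Step 6: wait(T2) -> count=0 queue=[T2] holders={T1}
Step 7: wait(T3) -> count=0 queue=[T2,T3] holders={T1}
Step 8: signal(T1) -> count=0 queue=[T3] holders={T2}
Step 9: signal(T2) -> count=0 queue=[] holders={T3}
Step 10: signal(T3) -> count=1 queue=[] holders={none}
Step 11: wait(T2) -> count=0 queue=[] holders={T2}
Step 12: wait(T3) -> count=0 queue=[T3] holders={T2}
Step 13: signal(T2) -> count=0 queue=[] holders={T3}
Step 14: signal(T3) -> count=1 queue=[] holders={none}
Step 15: wait(T1) -> count=0 queue=[] holders={T1}
Step 16: wait(T2) -> count=0 queue=[T2] holders={T1}
Step 17: wait(T3) -> count=0 queue=[T2,T3] holders={T1}
Step 18: signal(T1) -> count=0 queue=[T3] holders={T2}
Step 19: wait(T1) -> count=0 queue=[T3,T1] holders={T2}
Step 20: signal(T2) -> count=0 queue=[T1] holders={T3}
Final holders: {T3} -> T3 in holders

Answer: yes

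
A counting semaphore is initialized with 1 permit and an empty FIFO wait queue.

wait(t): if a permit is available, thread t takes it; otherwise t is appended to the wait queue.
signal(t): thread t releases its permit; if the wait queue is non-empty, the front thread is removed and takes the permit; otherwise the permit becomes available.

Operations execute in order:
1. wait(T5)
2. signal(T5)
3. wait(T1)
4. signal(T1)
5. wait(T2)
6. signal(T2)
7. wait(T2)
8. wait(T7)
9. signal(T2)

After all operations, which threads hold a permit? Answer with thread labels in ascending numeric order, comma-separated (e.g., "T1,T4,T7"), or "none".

Step 1: wait(T5) -> count=0 queue=[] holders={T5}
Step 2: signal(T5) -> count=1 queue=[] holders={none}
Step 3: wait(T1) -> count=0 queue=[] holders={T1}
Step 4: signal(T1) -> count=1 queue=[] holders={none}
Step 5: wait(T2) -> count=0 queue=[] holders={T2}
Step 6: signal(T2) -> count=1 queue=[] holders={none}
Step 7: wait(T2) -> count=0 queue=[] holders={T2}
Step 8: wait(T7) -> count=0 queue=[T7] holders={T2}
Step 9: signal(T2) -> count=0 queue=[] holders={T7}
Final holders: T7

Answer: T7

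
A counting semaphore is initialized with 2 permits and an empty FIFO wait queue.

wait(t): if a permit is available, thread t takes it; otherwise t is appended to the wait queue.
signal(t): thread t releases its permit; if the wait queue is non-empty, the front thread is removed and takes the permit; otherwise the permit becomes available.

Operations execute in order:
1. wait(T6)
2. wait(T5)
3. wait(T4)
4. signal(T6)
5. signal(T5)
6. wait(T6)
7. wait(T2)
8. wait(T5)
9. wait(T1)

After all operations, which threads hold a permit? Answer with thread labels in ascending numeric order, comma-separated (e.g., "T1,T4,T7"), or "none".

Answer: T4,T6

Derivation:
Step 1: wait(T6) -> count=1 queue=[] holders={T6}
Step 2: wait(T5) -> count=0 queue=[] holders={T5,T6}
Step 3: wait(T4) -> count=0 queue=[T4] holders={T5,T6}
Step 4: signal(T6) -> count=0 queue=[] holders={T4,T5}
Step 5: signal(T5) -> count=1 queue=[] holders={T4}
Step 6: wait(T6) -> count=0 queue=[] holders={T4,T6}
Step 7: wait(T2) -> count=0 queue=[T2] holders={T4,T6}
Step 8: wait(T5) -> count=0 queue=[T2,T5] holders={T4,T6}
Step 9: wait(T1) -> count=0 queue=[T2,T5,T1] holders={T4,T6}
Final holders: T4,T6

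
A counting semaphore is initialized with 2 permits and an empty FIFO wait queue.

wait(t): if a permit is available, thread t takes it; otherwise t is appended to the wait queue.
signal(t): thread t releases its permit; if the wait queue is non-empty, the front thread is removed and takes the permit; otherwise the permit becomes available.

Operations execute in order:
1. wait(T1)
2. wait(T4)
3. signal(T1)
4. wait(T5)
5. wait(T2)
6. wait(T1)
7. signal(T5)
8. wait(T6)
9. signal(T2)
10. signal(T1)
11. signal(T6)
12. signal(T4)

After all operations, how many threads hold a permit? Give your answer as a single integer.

Step 1: wait(T1) -> count=1 queue=[] holders={T1}
Step 2: wait(T4) -> count=0 queue=[] holders={T1,T4}
Step 3: signal(T1) -> count=1 queue=[] holders={T4}
Step 4: wait(T5) -> count=0 queue=[] holders={T4,T5}
Step 5: wait(T2) -> count=0 queue=[T2] holders={T4,T5}
Step 6: wait(T1) -> count=0 queue=[T2,T1] holders={T4,T5}
Step 7: signal(T5) -> count=0 queue=[T1] holders={T2,T4}
Step 8: wait(T6) -> count=0 queue=[T1,T6] holders={T2,T4}
Step 9: signal(T2) -> count=0 queue=[T6] holders={T1,T4}
Step 10: signal(T1) -> count=0 queue=[] holders={T4,T6}
Step 11: signal(T6) -> count=1 queue=[] holders={T4}
Step 12: signal(T4) -> count=2 queue=[] holders={none}
Final holders: {none} -> 0 thread(s)

Answer: 0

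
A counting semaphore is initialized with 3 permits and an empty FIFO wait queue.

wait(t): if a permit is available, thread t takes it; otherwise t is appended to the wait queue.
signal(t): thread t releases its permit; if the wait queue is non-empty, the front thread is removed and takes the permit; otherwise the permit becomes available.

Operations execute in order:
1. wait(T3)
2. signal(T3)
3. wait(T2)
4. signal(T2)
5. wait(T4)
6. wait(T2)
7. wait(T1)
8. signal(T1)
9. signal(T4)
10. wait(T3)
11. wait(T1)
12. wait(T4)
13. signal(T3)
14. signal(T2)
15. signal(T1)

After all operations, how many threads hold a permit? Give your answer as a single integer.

Answer: 1

Derivation:
Step 1: wait(T3) -> count=2 queue=[] holders={T3}
Step 2: signal(T3) -> count=3 queue=[] holders={none}
Step 3: wait(T2) -> count=2 queue=[] holders={T2}
Step 4: signal(T2) -> count=3 queue=[] holders={none}
Step 5: wait(T4) -> count=2 queue=[] holders={T4}
Step 6: wait(T2) -> count=1 queue=[] holders={T2,T4}
Step 7: wait(T1) -> count=0 queue=[] holders={T1,T2,T4}
Step 8: signal(T1) -> count=1 queue=[] holders={T2,T4}
Step 9: signal(T4) -> count=2 queue=[] holders={T2}
Step 10: wait(T3) -> count=1 queue=[] holders={T2,T3}
Step 11: wait(T1) -> count=0 queue=[] holders={T1,T2,T3}
Step 12: wait(T4) -> count=0 queue=[T4] holders={T1,T2,T3}
Step 13: signal(T3) -> count=0 queue=[] holders={T1,T2,T4}
Step 14: signal(T2) -> count=1 queue=[] holders={T1,T4}
Step 15: signal(T1) -> count=2 queue=[] holders={T4}
Final holders: {T4} -> 1 thread(s)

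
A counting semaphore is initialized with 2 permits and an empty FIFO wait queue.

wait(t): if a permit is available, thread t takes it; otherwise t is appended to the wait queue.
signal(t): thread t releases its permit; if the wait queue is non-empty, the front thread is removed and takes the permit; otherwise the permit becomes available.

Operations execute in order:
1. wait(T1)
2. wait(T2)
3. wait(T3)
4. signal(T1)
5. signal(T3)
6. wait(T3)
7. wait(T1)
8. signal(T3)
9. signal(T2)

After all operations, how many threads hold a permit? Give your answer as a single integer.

Answer: 1

Derivation:
Step 1: wait(T1) -> count=1 queue=[] holders={T1}
Step 2: wait(T2) -> count=0 queue=[] holders={T1,T2}
Step 3: wait(T3) -> count=0 queue=[T3] holders={T1,T2}
Step 4: signal(T1) -> count=0 queue=[] holders={T2,T3}
Step 5: signal(T3) -> count=1 queue=[] holders={T2}
Step 6: wait(T3) -> count=0 queue=[] holders={T2,T3}
Step 7: wait(T1) -> count=0 queue=[T1] holders={T2,T3}
Step 8: signal(T3) -> count=0 queue=[] holders={T1,T2}
Step 9: signal(T2) -> count=1 queue=[] holders={T1}
Final holders: {T1} -> 1 thread(s)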